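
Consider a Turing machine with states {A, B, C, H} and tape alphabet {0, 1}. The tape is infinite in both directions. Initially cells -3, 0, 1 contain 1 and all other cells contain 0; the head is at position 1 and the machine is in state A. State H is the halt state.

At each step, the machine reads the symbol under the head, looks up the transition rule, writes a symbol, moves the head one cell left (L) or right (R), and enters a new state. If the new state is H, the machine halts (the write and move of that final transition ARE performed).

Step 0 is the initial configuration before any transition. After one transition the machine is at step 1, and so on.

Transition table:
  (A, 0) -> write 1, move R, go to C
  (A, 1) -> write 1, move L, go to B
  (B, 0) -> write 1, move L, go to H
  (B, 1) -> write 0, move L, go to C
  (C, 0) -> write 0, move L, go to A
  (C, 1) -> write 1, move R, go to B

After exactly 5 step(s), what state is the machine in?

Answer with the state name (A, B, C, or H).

Step 1: in state A at pos 1, read 1 -> (A,1)->write 1,move L,goto B. Now: state=B, head=0, tape[-4..2]=0100110 (head:     ^)
Step 2: in state B at pos 0, read 1 -> (B,1)->write 0,move L,goto C. Now: state=C, head=-1, tape[-4..2]=0100010 (head:    ^)
Step 3: in state C at pos -1, read 0 -> (C,0)->write 0,move L,goto A. Now: state=A, head=-2, tape[-4..2]=0100010 (head:   ^)
Step 4: in state A at pos -2, read 0 -> (A,0)->write 1,move R,goto C. Now: state=C, head=-1, tape[-4..2]=0110010 (head:    ^)
Step 5: in state C at pos -1, read 0 -> (C,0)->write 0,move L,goto A. Now: state=A, head=-2, tape[-4..2]=0110010 (head:   ^)

Answer: A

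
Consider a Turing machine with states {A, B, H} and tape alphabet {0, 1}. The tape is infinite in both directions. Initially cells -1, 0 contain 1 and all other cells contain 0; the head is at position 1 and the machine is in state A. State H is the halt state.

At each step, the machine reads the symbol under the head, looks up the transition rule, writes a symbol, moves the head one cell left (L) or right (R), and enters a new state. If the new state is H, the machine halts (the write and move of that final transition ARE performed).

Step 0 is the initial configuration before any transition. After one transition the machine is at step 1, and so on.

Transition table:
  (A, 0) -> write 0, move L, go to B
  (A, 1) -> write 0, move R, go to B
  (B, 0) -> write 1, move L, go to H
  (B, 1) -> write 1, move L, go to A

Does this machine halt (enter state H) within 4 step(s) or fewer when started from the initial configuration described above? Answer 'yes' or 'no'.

Answer: no

Derivation:
Step 1: in state A at pos 1, read 0 -> (A,0)->write 0,move L,goto B. Now: state=B, head=0, tape[-2..2]=01100 (head:   ^)
Step 2: in state B at pos 0, read 1 -> (B,1)->write 1,move L,goto A. Now: state=A, head=-1, tape[-2..2]=01100 (head:  ^)
Step 3: in state A at pos -1, read 1 -> (A,1)->write 0,move R,goto B. Now: state=B, head=0, tape[-2..2]=00100 (head:   ^)
Step 4: in state B at pos 0, read 1 -> (B,1)->write 1,move L,goto A. Now: state=A, head=-1, tape[-2..2]=00100 (head:  ^)
After 4 step(s): state = A (not H) -> not halted within 4 -> no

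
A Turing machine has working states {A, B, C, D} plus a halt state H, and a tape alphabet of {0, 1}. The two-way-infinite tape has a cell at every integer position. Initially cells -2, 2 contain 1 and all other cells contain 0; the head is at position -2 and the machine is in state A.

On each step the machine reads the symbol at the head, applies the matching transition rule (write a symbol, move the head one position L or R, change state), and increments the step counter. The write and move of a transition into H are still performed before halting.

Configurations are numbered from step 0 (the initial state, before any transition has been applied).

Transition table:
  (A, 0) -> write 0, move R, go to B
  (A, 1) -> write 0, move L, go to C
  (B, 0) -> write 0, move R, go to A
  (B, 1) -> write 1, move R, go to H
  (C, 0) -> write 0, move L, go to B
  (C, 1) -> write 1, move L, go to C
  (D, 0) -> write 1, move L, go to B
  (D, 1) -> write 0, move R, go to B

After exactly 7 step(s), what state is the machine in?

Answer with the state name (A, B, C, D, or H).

Answer: A

Derivation:
Step 1: in state A at pos -2, read 1 -> (A,1)->write 0,move L,goto C. Now: state=C, head=-3, tape[-4..3]=00000010 (head:  ^)
Step 2: in state C at pos -3, read 0 -> (C,0)->write 0,move L,goto B. Now: state=B, head=-4, tape[-5..3]=000000010 (head:  ^)
Step 3: in state B at pos -4, read 0 -> (B,0)->write 0,move R,goto A. Now: state=A, head=-3, tape[-5..3]=000000010 (head:   ^)
Step 4: in state A at pos -3, read 0 -> (A,0)->write 0,move R,goto B. Now: state=B, head=-2, tape[-5..3]=000000010 (head:    ^)
Step 5: in state B at pos -2, read 0 -> (B,0)->write 0,move R,goto A. Now: state=A, head=-1, tape[-5..3]=000000010 (head:     ^)
Step 6: in state A at pos -1, read 0 -> (A,0)->write 0,move R,goto B. Now: state=B, head=0, tape[-5..3]=000000010 (head:      ^)
Step 7: in state B at pos 0, read 0 -> (B,0)->write 0,move R,goto A. Now: state=A, head=1, tape[-5..3]=000000010 (head:       ^)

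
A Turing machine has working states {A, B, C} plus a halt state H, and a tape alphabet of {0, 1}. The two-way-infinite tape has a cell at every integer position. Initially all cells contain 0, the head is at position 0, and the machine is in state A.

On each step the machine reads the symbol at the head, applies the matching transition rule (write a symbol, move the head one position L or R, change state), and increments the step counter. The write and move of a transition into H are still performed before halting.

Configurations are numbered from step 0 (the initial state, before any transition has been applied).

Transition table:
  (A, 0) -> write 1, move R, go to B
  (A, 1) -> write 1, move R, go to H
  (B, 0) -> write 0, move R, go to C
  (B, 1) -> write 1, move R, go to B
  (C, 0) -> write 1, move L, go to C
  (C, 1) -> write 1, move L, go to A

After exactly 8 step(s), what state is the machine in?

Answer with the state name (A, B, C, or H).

Answer: B

Derivation:
Step 1: in state A at pos 0, read 0 -> (A,0)->write 1,move R,goto B. Now: state=B, head=1, tape[-1..2]=0100 (head:   ^)
Step 2: in state B at pos 1, read 0 -> (B,0)->write 0,move R,goto C. Now: state=C, head=2, tape[-1..3]=01000 (head:    ^)
Step 3: in state C at pos 2, read 0 -> (C,0)->write 1,move L,goto C. Now: state=C, head=1, tape[-1..3]=01010 (head:   ^)
Step 4: in state C at pos 1, read 0 -> (C,0)->write 1,move L,goto C. Now: state=C, head=0, tape[-1..3]=01110 (head:  ^)
Step 5: in state C at pos 0, read 1 -> (C,1)->write 1,move L,goto A. Now: state=A, head=-1, tape[-2..3]=001110 (head:  ^)
Step 6: in state A at pos -1, read 0 -> (A,0)->write 1,move R,goto B. Now: state=B, head=0, tape[-2..3]=011110 (head:   ^)
Step 7: in state B at pos 0, read 1 -> (B,1)->write 1,move R,goto B. Now: state=B, head=1, tape[-2..3]=011110 (head:    ^)
Step 8: in state B at pos 1, read 1 -> (B,1)->write 1,move R,goto B. Now: state=B, head=2, tape[-2..3]=011110 (head:     ^)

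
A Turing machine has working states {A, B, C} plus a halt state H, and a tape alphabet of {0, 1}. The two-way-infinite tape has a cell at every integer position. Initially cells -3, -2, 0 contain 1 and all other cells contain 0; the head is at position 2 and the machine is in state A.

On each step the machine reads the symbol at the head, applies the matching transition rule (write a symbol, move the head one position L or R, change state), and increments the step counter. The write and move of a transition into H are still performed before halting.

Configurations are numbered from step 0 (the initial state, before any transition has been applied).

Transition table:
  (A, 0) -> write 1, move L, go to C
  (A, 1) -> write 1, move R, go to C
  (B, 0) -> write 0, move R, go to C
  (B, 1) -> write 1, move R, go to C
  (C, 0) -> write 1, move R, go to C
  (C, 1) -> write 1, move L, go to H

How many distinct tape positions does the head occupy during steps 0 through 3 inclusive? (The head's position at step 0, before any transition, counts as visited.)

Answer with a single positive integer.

Step 1: in state A at pos 2, read 0 -> (A,0)->write 1,move L,goto C. Now: state=C, head=1, tape[-4..3]=01101010 (head:      ^)
Step 2: in state C at pos 1, read 0 -> (C,0)->write 1,move R,goto C. Now: state=C, head=2, tape[-4..3]=01101110 (head:       ^)
Step 3: in state C at pos 2, read 1 -> (C,1)->write 1,move L,goto H. Now: state=H, head=1, tape[-4..3]=01101110 (head:      ^)
Head positions at steps 0..3: starting at 2, distinct positions visited = {1, 2} -> 2 position(s)

Answer: 2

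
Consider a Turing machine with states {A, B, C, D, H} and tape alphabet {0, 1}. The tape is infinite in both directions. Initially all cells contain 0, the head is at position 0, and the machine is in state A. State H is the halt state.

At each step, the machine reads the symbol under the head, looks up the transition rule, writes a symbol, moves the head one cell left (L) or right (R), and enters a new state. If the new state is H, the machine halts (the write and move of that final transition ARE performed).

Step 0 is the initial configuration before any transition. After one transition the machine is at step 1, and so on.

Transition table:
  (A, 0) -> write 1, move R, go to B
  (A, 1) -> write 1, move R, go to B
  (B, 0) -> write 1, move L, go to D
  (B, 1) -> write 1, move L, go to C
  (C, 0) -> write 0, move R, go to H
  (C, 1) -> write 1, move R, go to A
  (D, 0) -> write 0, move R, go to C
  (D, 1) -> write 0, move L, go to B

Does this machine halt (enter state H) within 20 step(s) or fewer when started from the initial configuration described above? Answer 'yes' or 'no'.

Answer: yes

Derivation:
Step 1: in state A at pos 0, read 0 -> (A,0)->write 1,move R,goto B. Now: state=B, head=1, tape[-1..2]=0100 (head:   ^)
Step 2: in state B at pos 1, read 0 -> (B,0)->write 1,move L,goto D. Now: state=D, head=0, tape[-1..2]=0110 (head:  ^)
Step 3: in state D at pos 0, read 1 -> (D,1)->write 0,move L,goto B. Now: state=B, head=-1, tape[-2..2]=00010 (head:  ^)
Step 4: in state B at pos -1, read 0 -> (B,0)->write 1,move L,goto D. Now: state=D, head=-2, tape[-3..2]=001010 (head:  ^)
Step 5: in state D at pos -2, read 0 -> (D,0)->write 0,move R,goto C. Now: state=C, head=-1, tape[-3..2]=001010 (head:   ^)
Step 6: in state C at pos -1, read 1 -> (C,1)->write 1,move R,goto A. Now: state=A, head=0, tape[-3..2]=001010 (head:    ^)
Step 7: in state A at pos 0, read 0 -> (A,0)->write 1,move R,goto B. Now: state=B, head=1, tape[-3..2]=001110 (head:     ^)
Step 8: in state B at pos 1, read 1 -> (B,1)->write 1,move L,goto C. Now: state=C, head=0, tape[-3..2]=001110 (head:    ^)
Step 9: in state C at pos 0, read 1 -> (C,1)->write 1,move R,goto A. Now: state=A, head=1, tape[-3..2]=001110 (head:     ^)
Step 10: in state A at pos 1, read 1 -> (A,1)->write 1,move R,goto B. Now: state=B, head=2, tape[-3..3]=0011100 (head:      ^)
Step 11: in state B at pos 2, read 0 -> (B,0)->write 1,move L,goto D. Now: state=D, head=1, tape[-3..3]=0011110 (head:     ^)
Step 12: in state D at pos 1, read 1 -> (D,1)->write 0,move L,goto B. Now: state=B, head=0, tape[-3..3]=0011010 (head:    ^)
Step 13: in state B at pos 0, read 1 -> (B,1)->write 1,move L,goto C. Now: state=C, head=-1, tape[-3..3]=0011010 (head:   ^)
Step 14: in state C at pos -1, read 1 -> (C,1)->write 1,move R,goto A. Now: state=A, head=0, tape[-3..3]=0011010 (head:    ^)
Step 15: in state A at pos 0, read 1 -> (A,1)->write 1,move R,goto B. Now: state=B, head=1, tape[-3..3]=0011010 (head:     ^)
Step 16: in state B at pos 1, read 0 -> (B,0)->write 1,move L,goto D. Now: state=D, head=0, tape[-3..3]=0011110 (head:    ^)
Step 17: in state D at pos 0, read 1 -> (D,1)->write 0,move L,goto B. Now: state=B, head=-1, tape[-3..3]=0010110 (head:   ^)
Step 18: in state B at pos -1, read 1 -> (B,1)->write 1,move L,goto C. Now: state=C, head=-2, tape[-3..3]=0010110 (head:  ^)
Step 19: in state C at pos -2, read 0 -> (C,0)->write 0,move R,goto H. Now: state=H, head=-1, tape[-3..3]=0010110 (head:   ^)
State H reached at step 19; 19 <= 20 -> yes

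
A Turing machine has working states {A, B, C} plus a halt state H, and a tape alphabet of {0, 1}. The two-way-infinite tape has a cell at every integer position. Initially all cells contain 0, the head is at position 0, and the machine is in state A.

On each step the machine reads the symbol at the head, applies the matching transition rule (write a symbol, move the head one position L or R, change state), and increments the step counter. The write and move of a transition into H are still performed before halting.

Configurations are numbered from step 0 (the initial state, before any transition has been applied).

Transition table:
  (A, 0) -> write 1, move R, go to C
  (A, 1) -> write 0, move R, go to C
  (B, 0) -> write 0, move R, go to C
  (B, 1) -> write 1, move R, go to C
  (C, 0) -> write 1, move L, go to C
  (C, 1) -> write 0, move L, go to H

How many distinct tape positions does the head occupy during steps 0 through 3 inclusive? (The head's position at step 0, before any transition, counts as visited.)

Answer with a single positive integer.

Answer: 3

Derivation:
Step 1: in state A at pos 0, read 0 -> (A,0)->write 1,move R,goto C. Now: state=C, head=1, tape[-1..2]=0100 (head:   ^)
Step 2: in state C at pos 1, read 0 -> (C,0)->write 1,move L,goto C. Now: state=C, head=0, tape[-1..2]=0110 (head:  ^)
Step 3: in state C at pos 0, read 1 -> (C,1)->write 0,move L,goto H. Now: state=H, head=-1, tape[-2..2]=00010 (head:  ^)
Head positions at steps 0..3: starting at 0, distinct positions visited = {-1, 0, 1} -> 3 position(s)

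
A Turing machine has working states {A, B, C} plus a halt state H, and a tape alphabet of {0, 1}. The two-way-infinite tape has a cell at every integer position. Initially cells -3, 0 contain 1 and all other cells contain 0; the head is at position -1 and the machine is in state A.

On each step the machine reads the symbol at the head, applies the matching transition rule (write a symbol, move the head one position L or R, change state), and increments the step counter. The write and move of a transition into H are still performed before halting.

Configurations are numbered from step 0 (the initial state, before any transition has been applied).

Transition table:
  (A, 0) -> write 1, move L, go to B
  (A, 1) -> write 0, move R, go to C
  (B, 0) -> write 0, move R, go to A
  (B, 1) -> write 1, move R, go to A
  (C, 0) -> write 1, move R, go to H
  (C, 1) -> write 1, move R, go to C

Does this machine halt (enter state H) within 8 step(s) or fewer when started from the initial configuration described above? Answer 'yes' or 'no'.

Answer: yes

Derivation:
Step 1: in state A at pos -1, read 0 -> (A,0)->write 1,move L,goto B. Now: state=B, head=-2, tape[-4..1]=010110 (head:   ^)
Step 2: in state B at pos -2, read 0 -> (B,0)->write 0,move R,goto A. Now: state=A, head=-1, tape[-4..1]=010110 (head:    ^)
Step 3: in state A at pos -1, read 1 -> (A,1)->write 0,move R,goto C. Now: state=C, head=0, tape[-4..1]=010010 (head:     ^)
Step 4: in state C at pos 0, read 1 -> (C,1)->write 1,move R,goto C. Now: state=C, head=1, tape[-4..2]=0100100 (head:      ^)
Step 5: in state C at pos 1, read 0 -> (C,0)->write 1,move R,goto H. Now: state=H, head=2, tape[-4..3]=01001100 (head:       ^)
State H reached at step 5; 5 <= 8 -> yes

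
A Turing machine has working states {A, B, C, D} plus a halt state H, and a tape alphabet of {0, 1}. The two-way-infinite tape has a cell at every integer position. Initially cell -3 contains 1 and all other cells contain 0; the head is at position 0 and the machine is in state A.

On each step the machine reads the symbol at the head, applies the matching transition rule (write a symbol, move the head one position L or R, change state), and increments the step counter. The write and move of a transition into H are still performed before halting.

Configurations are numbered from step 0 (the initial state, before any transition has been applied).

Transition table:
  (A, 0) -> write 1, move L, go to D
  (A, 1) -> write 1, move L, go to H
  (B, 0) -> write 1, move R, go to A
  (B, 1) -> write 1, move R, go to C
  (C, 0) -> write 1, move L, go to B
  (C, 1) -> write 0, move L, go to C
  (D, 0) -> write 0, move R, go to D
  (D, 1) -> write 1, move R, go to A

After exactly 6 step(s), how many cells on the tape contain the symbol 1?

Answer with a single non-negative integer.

Answer: 3

Derivation:
Step 1: in state A at pos 0, read 0 -> (A,0)->write 1,move L,goto D. Now: state=D, head=-1, tape[-4..1]=010010 (head:    ^)
Step 2: in state D at pos -1, read 0 -> (D,0)->write 0,move R,goto D. Now: state=D, head=0, tape[-4..1]=010010 (head:     ^)
Step 3: in state D at pos 0, read 1 -> (D,1)->write 1,move R,goto A. Now: state=A, head=1, tape[-4..2]=0100100 (head:      ^)
Step 4: in state A at pos 1, read 0 -> (A,0)->write 1,move L,goto D. Now: state=D, head=0, tape[-4..2]=0100110 (head:     ^)
Step 5: in state D at pos 0, read 1 -> (D,1)->write 1,move R,goto A. Now: state=A, head=1, tape[-4..2]=0100110 (head:      ^)
Step 6: in state A at pos 1, read 1 -> (A,1)->write 1,move L,goto H. Now: state=H, head=0, tape[-4..2]=0100110 (head:     ^)
Cells containing 1 after step 6: {-3, 0, 1} -> 3 cell(s)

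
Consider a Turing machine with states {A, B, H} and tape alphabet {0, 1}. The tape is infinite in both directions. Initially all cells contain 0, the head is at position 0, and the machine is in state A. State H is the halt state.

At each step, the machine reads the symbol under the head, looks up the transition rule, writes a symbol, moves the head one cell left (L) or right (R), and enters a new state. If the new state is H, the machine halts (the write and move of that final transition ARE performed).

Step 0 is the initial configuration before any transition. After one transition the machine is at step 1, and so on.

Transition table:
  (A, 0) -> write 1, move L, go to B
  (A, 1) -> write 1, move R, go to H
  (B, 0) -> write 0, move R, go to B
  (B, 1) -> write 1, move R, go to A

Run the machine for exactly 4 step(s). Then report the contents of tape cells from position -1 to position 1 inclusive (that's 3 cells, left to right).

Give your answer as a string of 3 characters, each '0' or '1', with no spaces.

Answer: 011

Derivation:
Step 1: in state A at pos 0, read 0 -> (A,0)->write 1,move L,goto B. Now: state=B, head=-1, tape[-2..1]=0010 (head:  ^)
Step 2: in state B at pos -1, read 0 -> (B,0)->write 0,move R,goto B. Now: state=B, head=0, tape[-2..1]=0010 (head:   ^)
Step 3: in state B at pos 0, read 1 -> (B,1)->write 1,move R,goto A. Now: state=A, head=1, tape[-2..2]=00100 (head:    ^)
Step 4: in state A at pos 1, read 0 -> (A,0)->write 1,move L,goto B. Now: state=B, head=0, tape[-2..2]=00110 (head:   ^)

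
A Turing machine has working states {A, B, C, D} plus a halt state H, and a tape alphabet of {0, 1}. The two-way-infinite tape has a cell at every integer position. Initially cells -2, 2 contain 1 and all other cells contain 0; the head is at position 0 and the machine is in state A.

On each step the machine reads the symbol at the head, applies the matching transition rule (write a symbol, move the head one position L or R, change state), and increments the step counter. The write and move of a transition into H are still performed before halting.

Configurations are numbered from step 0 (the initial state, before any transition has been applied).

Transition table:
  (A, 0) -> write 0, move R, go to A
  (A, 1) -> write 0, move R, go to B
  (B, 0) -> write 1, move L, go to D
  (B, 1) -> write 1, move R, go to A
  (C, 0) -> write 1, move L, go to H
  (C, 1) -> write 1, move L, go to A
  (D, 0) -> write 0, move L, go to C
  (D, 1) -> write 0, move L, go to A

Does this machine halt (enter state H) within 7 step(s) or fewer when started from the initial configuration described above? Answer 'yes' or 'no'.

Answer: yes

Derivation:
Step 1: in state A at pos 0, read 0 -> (A,0)->write 0,move R,goto A. Now: state=A, head=1, tape[-3..3]=0100010 (head:     ^)
Step 2: in state A at pos 1, read 0 -> (A,0)->write 0,move R,goto A. Now: state=A, head=2, tape[-3..3]=0100010 (head:      ^)
Step 3: in state A at pos 2, read 1 -> (A,1)->write 0,move R,goto B. Now: state=B, head=3, tape[-3..4]=01000000 (head:       ^)
Step 4: in state B at pos 3, read 0 -> (B,0)->write 1,move L,goto D. Now: state=D, head=2, tape[-3..4]=01000010 (head:      ^)
Step 5: in state D at pos 2, read 0 -> (D,0)->write 0,move L,goto C. Now: state=C, head=1, tape[-3..4]=01000010 (head:     ^)
Step 6: in state C at pos 1, read 0 -> (C,0)->write 1,move L,goto H. Now: state=H, head=0, tape[-3..4]=01001010 (head:    ^)
State H reached at step 6; 6 <= 7 -> yes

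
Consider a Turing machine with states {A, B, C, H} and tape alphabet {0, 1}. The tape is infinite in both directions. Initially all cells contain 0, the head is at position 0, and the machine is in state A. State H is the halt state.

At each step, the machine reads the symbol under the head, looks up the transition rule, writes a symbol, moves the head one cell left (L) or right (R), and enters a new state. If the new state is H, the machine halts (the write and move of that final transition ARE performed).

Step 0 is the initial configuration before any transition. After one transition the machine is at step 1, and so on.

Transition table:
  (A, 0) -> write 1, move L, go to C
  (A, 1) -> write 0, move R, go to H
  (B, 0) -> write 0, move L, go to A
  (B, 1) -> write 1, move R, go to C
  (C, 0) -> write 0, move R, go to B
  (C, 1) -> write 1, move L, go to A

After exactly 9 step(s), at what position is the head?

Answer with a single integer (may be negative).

Step 1: in state A at pos 0, read 0 -> (A,0)->write 1,move L,goto C. Now: state=C, head=-1, tape[-2..1]=0010 (head:  ^)
Step 2: in state C at pos -1, read 0 -> (C,0)->write 0,move R,goto B. Now: state=B, head=0, tape[-2..1]=0010 (head:   ^)
Step 3: in state B at pos 0, read 1 -> (B,1)->write 1,move R,goto C. Now: state=C, head=1, tape[-2..2]=00100 (head:    ^)
Step 4: in state C at pos 1, read 0 -> (C,0)->write 0,move R,goto B. Now: state=B, head=2, tape[-2..3]=001000 (head:     ^)
Step 5: in state B at pos 2, read 0 -> (B,0)->write 0,move L,goto A. Now: state=A, head=1, tape[-2..3]=001000 (head:    ^)
Step 6: in state A at pos 1, read 0 -> (A,0)->write 1,move L,goto C. Now: state=C, head=0, tape[-2..3]=001100 (head:   ^)
Step 7: in state C at pos 0, read 1 -> (C,1)->write 1,move L,goto A. Now: state=A, head=-1, tape[-2..3]=001100 (head:  ^)
Step 8: in state A at pos -1, read 0 -> (A,0)->write 1,move L,goto C. Now: state=C, head=-2, tape[-3..3]=0011100 (head:  ^)
Step 9: in state C at pos -2, read 0 -> (C,0)->write 0,move R,goto B. Now: state=B, head=-1, tape[-3..3]=0011100 (head:   ^)

Answer: -1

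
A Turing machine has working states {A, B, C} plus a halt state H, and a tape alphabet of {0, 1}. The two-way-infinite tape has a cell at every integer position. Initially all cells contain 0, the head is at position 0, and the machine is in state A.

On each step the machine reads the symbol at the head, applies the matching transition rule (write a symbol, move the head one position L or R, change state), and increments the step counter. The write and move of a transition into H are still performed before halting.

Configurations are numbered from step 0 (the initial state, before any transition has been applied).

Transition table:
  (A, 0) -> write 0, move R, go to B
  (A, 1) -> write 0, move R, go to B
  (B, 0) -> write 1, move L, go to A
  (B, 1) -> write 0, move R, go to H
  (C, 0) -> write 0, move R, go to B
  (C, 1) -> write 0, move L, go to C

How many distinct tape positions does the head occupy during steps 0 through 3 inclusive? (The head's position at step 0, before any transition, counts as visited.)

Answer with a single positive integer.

Step 1: in state A at pos 0, read 0 -> (A,0)->write 0,move R,goto B. Now: state=B, head=1, tape[-1..2]=0000 (head:   ^)
Step 2: in state B at pos 1, read 0 -> (B,0)->write 1,move L,goto A. Now: state=A, head=0, tape[-1..2]=0010 (head:  ^)
Step 3: in state A at pos 0, read 0 -> (A,0)->write 0,move R,goto B. Now: state=B, head=1, tape[-1..2]=0010 (head:   ^)
Head positions at steps 0..3: starting at 0, distinct positions visited = {0, 1} -> 2 position(s)

Answer: 2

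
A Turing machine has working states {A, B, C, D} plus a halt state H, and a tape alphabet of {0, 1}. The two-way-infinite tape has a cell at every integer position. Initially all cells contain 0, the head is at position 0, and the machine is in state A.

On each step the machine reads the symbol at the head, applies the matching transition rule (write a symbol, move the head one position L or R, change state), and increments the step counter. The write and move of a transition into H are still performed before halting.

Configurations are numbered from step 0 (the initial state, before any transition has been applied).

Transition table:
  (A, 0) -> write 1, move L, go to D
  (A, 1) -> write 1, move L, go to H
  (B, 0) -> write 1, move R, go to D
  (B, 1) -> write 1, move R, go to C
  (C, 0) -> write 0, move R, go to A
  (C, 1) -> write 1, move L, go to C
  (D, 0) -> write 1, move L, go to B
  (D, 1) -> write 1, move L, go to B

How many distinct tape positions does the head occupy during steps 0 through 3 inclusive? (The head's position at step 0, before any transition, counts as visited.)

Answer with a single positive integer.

Step 1: in state A at pos 0, read 0 -> (A,0)->write 1,move L,goto D. Now: state=D, head=-1, tape[-2..1]=0010 (head:  ^)
Step 2: in state D at pos -1, read 0 -> (D,0)->write 1,move L,goto B. Now: state=B, head=-2, tape[-3..1]=00110 (head:  ^)
Step 3: in state B at pos -2, read 0 -> (B,0)->write 1,move R,goto D. Now: state=D, head=-1, tape[-3..1]=01110 (head:   ^)
Head positions at steps 0..3: starting at 0, distinct positions visited = {-2, -1, 0} -> 3 position(s)

Answer: 3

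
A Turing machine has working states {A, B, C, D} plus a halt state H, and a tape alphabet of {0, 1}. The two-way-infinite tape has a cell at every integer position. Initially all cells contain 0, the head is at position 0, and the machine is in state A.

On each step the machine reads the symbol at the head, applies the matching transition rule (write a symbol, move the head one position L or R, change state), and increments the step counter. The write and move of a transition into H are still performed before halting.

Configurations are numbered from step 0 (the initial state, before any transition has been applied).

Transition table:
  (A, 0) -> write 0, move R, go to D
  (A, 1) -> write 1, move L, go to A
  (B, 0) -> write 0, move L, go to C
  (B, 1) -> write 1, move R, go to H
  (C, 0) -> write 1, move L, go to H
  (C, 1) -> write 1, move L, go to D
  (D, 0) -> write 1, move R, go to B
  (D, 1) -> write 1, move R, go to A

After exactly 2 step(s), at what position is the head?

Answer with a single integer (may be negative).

Step 1: in state A at pos 0, read 0 -> (A,0)->write 0,move R,goto D. Now: state=D, head=1, tape[-1..2]=0000 (head:   ^)
Step 2: in state D at pos 1, read 0 -> (D,0)->write 1,move R,goto B. Now: state=B, head=2, tape[-1..3]=00100 (head:    ^)

Answer: 2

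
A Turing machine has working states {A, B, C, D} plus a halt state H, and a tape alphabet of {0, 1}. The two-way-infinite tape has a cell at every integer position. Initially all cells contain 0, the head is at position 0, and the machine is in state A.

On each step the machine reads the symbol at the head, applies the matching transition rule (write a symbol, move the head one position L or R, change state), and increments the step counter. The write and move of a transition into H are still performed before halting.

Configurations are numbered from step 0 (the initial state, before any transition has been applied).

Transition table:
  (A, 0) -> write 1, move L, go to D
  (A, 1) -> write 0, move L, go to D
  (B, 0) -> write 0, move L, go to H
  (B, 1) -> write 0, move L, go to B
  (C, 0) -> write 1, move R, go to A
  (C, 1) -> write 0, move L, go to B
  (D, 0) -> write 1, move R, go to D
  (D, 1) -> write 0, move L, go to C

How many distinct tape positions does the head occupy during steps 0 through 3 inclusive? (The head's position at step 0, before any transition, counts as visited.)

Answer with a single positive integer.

Answer: 2

Derivation:
Step 1: in state A at pos 0, read 0 -> (A,0)->write 1,move L,goto D. Now: state=D, head=-1, tape[-2..1]=0010 (head:  ^)
Step 2: in state D at pos -1, read 0 -> (D,0)->write 1,move R,goto D. Now: state=D, head=0, tape[-2..1]=0110 (head:   ^)
Step 3: in state D at pos 0, read 1 -> (D,1)->write 0,move L,goto C. Now: state=C, head=-1, tape[-2..1]=0100 (head:  ^)
Head positions at steps 0..3: starting at 0, distinct positions visited = {-1, 0} -> 2 position(s)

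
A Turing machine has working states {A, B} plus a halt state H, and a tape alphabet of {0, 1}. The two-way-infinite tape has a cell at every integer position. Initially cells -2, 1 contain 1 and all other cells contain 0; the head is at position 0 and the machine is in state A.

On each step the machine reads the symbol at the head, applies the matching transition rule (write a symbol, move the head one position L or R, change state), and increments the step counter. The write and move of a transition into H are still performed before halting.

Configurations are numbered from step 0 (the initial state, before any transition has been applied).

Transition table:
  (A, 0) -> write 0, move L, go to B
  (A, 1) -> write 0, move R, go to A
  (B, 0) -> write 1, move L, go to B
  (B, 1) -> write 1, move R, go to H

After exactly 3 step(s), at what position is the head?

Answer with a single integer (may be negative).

Step 1: in state A at pos 0, read 0 -> (A,0)->write 0,move L,goto B. Now: state=B, head=-1, tape[-3..2]=010010 (head:   ^)
Step 2: in state B at pos -1, read 0 -> (B,0)->write 1,move L,goto B. Now: state=B, head=-2, tape[-3..2]=011010 (head:  ^)
Step 3: in state B at pos -2, read 1 -> (B,1)->write 1,move R,goto H. Now: state=H, head=-1, tape[-3..2]=011010 (head:   ^)

Answer: -1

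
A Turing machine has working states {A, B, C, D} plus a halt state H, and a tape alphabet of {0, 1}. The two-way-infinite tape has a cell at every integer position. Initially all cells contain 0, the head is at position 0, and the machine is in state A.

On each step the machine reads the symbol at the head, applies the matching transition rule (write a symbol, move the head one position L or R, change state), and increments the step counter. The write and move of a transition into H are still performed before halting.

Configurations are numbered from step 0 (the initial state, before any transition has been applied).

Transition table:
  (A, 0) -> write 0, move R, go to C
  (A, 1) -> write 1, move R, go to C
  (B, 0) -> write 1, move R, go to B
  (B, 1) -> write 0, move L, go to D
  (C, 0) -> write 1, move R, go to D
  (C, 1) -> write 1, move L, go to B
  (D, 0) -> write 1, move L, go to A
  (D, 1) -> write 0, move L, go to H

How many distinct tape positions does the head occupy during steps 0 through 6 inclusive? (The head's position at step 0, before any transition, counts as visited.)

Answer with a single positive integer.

Answer: 3

Derivation:
Step 1: in state A at pos 0, read 0 -> (A,0)->write 0,move R,goto C. Now: state=C, head=1, tape[-1..2]=0000 (head:   ^)
Step 2: in state C at pos 1, read 0 -> (C,0)->write 1,move R,goto D. Now: state=D, head=2, tape[-1..3]=00100 (head:    ^)
Step 3: in state D at pos 2, read 0 -> (D,0)->write 1,move L,goto A. Now: state=A, head=1, tape[-1..3]=00110 (head:   ^)
Step 4: in state A at pos 1, read 1 -> (A,1)->write 1,move R,goto C. Now: state=C, head=2, tape[-1..3]=00110 (head:    ^)
Step 5: in state C at pos 2, read 1 -> (C,1)->write 1,move L,goto B. Now: state=B, head=1, tape[-1..3]=00110 (head:   ^)
Step 6: in state B at pos 1, read 1 -> (B,1)->write 0,move L,goto D. Now: state=D, head=0, tape[-1..3]=00010 (head:  ^)
Head positions at steps 0..6: starting at 0, distinct positions visited = {0, 1, 2} -> 3 position(s)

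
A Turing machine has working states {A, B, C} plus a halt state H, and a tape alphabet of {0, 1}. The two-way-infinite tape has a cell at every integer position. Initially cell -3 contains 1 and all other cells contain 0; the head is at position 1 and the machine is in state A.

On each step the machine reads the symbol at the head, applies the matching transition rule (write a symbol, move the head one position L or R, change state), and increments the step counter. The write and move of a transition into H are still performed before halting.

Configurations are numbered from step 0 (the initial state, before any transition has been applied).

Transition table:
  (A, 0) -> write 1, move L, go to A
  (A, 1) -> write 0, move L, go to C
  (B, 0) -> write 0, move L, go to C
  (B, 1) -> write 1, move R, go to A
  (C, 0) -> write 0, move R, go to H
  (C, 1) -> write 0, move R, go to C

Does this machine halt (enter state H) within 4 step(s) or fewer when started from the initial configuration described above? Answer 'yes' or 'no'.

Answer: no

Derivation:
Step 1: in state A at pos 1, read 0 -> (A,0)->write 1,move L,goto A. Now: state=A, head=0, tape[-4..2]=0100010 (head:     ^)
Step 2: in state A at pos 0, read 0 -> (A,0)->write 1,move L,goto A. Now: state=A, head=-1, tape[-4..2]=0100110 (head:    ^)
Step 3: in state A at pos -1, read 0 -> (A,0)->write 1,move L,goto A. Now: state=A, head=-2, tape[-4..2]=0101110 (head:   ^)
Step 4: in state A at pos -2, read 0 -> (A,0)->write 1,move L,goto A. Now: state=A, head=-3, tape[-4..2]=0111110 (head:  ^)
After 4 step(s): state = A (not H) -> not halted within 4 -> no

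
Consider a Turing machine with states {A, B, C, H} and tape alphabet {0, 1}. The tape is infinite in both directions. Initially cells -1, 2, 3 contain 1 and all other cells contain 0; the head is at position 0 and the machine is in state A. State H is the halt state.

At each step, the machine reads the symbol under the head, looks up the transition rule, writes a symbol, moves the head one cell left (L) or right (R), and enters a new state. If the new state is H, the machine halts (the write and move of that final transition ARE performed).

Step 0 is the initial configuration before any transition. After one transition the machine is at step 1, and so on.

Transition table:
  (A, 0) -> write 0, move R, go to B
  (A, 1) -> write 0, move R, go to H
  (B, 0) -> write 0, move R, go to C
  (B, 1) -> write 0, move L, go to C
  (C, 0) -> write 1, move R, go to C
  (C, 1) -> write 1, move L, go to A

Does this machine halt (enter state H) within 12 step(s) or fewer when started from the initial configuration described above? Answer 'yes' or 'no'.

Answer: yes

Derivation:
Step 1: in state A at pos 0, read 0 -> (A,0)->write 0,move R,goto B. Now: state=B, head=1, tape[-2..4]=0100110 (head:    ^)
Step 2: in state B at pos 1, read 0 -> (B,0)->write 0,move R,goto C. Now: state=C, head=2, tape[-2..4]=0100110 (head:     ^)
Step 3: in state C at pos 2, read 1 -> (C,1)->write 1,move L,goto A. Now: state=A, head=1, tape[-2..4]=0100110 (head:    ^)
Step 4: in state A at pos 1, read 0 -> (A,0)->write 0,move R,goto B. Now: state=B, head=2, tape[-2..4]=0100110 (head:     ^)
Step 5: in state B at pos 2, read 1 -> (B,1)->write 0,move L,goto C. Now: state=C, head=1, tape[-2..4]=0100010 (head:    ^)
Step 6: in state C at pos 1, read 0 -> (C,0)->write 1,move R,goto C. Now: state=C, head=2, tape[-2..4]=0101010 (head:     ^)
Step 7: in state C at pos 2, read 0 -> (C,0)->write 1,move R,goto C. Now: state=C, head=3, tape[-2..4]=0101110 (head:      ^)
Step 8: in state C at pos 3, read 1 -> (C,1)->write 1,move L,goto A. Now: state=A, head=2, tape[-2..4]=0101110 (head:     ^)
Step 9: in state A at pos 2, read 1 -> (A,1)->write 0,move R,goto H. Now: state=H, head=3, tape[-2..4]=0101010 (head:      ^)
State H reached at step 9; 9 <= 12 -> yes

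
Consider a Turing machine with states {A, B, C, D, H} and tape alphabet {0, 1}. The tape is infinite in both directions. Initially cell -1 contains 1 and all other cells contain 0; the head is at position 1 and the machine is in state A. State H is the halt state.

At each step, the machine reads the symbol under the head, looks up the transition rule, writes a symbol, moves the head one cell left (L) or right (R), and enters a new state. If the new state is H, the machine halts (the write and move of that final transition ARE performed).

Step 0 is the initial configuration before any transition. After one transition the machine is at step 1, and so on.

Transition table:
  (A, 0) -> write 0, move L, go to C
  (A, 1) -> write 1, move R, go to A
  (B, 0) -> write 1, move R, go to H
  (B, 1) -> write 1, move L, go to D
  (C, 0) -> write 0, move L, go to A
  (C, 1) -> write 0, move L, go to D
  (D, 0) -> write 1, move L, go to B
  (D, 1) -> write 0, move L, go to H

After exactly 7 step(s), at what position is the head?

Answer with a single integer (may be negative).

Step 1: in state A at pos 1, read 0 -> (A,0)->write 0,move L,goto C. Now: state=C, head=0, tape[-2..2]=01000 (head:   ^)
Step 2: in state C at pos 0, read 0 -> (C,0)->write 0,move L,goto A. Now: state=A, head=-1, tape[-2..2]=01000 (head:  ^)
Step 3: in state A at pos -1, read 1 -> (A,1)->write 1,move R,goto A. Now: state=A, head=0, tape[-2..2]=01000 (head:   ^)
Step 4: in state A at pos 0, read 0 -> (A,0)->write 0,move L,goto C. Now: state=C, head=-1, tape[-2..2]=01000 (head:  ^)
Step 5: in state C at pos -1, read 1 -> (C,1)->write 0,move L,goto D. Now: state=D, head=-2, tape[-3..2]=000000 (head:  ^)
Step 6: in state D at pos -2, read 0 -> (D,0)->write 1,move L,goto B. Now: state=B, head=-3, tape[-4..2]=0010000 (head:  ^)
Step 7: in state B at pos -3, read 0 -> (B,0)->write 1,move R,goto H. Now: state=H, head=-2, tape[-4..2]=0110000 (head:   ^)

Answer: -2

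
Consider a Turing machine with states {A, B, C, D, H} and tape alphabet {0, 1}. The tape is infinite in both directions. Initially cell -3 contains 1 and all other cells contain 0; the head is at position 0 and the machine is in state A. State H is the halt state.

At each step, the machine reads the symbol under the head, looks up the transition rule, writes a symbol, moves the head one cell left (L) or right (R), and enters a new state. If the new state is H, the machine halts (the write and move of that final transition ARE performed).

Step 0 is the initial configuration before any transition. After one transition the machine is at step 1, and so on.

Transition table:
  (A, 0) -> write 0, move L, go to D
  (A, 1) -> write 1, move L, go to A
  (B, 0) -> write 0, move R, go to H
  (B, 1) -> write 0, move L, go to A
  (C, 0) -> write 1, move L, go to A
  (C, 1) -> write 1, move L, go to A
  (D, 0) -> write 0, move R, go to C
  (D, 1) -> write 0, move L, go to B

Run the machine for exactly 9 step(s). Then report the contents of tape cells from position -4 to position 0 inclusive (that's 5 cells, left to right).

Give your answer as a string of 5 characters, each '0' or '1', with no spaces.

Step 1: in state A at pos 0, read 0 -> (A,0)->write 0,move L,goto D. Now: state=D, head=-1, tape[-4..1]=010000 (head:    ^)
Step 2: in state D at pos -1, read 0 -> (D,0)->write 0,move R,goto C. Now: state=C, head=0, tape[-4..1]=010000 (head:     ^)
Step 3: in state C at pos 0, read 0 -> (C,0)->write 1,move L,goto A. Now: state=A, head=-1, tape[-4..1]=010010 (head:    ^)
Step 4: in state A at pos -1, read 0 -> (A,0)->write 0,move L,goto D. Now: state=D, head=-2, tape[-4..1]=010010 (head:   ^)
Step 5: in state D at pos -2, read 0 -> (D,0)->write 0,move R,goto C. Now: state=C, head=-1, tape[-4..1]=010010 (head:    ^)
Step 6: in state C at pos -1, read 0 -> (C,0)->write 1,move L,goto A. Now: state=A, head=-2, tape[-4..1]=010110 (head:   ^)
Step 7: in state A at pos -2, read 0 -> (A,0)->write 0,move L,goto D. Now: state=D, head=-3, tape[-4..1]=010110 (head:  ^)
Step 8: in state D at pos -3, read 1 -> (D,1)->write 0,move L,goto B. Now: state=B, head=-4, tape[-5..1]=0000110 (head:  ^)
Step 9: in state B at pos -4, read 0 -> (B,0)->write 0,move R,goto H. Now: state=H, head=-3, tape[-5..1]=0000110 (head:   ^)

Answer: 00011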